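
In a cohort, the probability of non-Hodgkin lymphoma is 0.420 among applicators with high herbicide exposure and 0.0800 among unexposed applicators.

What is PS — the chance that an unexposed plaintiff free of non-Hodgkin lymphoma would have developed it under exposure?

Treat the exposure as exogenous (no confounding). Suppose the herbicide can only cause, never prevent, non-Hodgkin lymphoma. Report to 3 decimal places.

PS ≈ 0.370

Let p₁ = 0.42, p₀ = 0.08.
Under exogeneity and monotonicity, PS = (p₁ − p₀) / (1 − p₀).
PS = (0.42 − 0.08) / (1 − 0.08) = 0.34 / 0.92 ≈ 0.3696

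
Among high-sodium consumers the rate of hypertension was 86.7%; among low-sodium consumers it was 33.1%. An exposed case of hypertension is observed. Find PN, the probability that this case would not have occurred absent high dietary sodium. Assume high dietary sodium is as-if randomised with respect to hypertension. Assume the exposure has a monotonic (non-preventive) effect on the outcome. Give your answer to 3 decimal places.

p₁ = 0.867, p₀ = 0.331.
Under exogeneity and monotonicity, PN = (p₁ − p₀) / p₁.
PN = (0.867 − 0.331) / 0.867 = 0.536 / 0.867 ≈ 0.6182

PN ≈ 0.618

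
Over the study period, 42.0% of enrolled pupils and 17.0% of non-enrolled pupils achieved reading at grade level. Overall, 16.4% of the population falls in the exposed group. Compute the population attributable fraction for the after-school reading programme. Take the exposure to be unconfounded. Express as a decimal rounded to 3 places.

p₁ = 0.42, p₀ = 0.17.
Overall risk P(Y=1) = π·p₁ + (1−π)·p₀ = 0.164×0.42 + 0.836×0.17 = 0.211.
Under exogeneity, PAF = [P(Y=1) − p₀] / P(Y=1).
PAF = (0.211 − 0.17) / 0.211 ≈ 0.1943

PAF ≈ 0.194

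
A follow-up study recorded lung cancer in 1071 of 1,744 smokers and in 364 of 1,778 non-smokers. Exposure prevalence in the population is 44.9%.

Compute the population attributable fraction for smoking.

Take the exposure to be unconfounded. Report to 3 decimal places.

p₁ = P(outcome | exposed) = 1071/1744 = 0.61411
p₀ = P(outcome | unexposed) = 364/1778 = 0.20472
Overall risk P(Y=1) = π·p₁ + (1−π)·p₀ = 0.449×0.61411 + 0.551×0.20472 = 0.38854.
Under exogeneity, PAF = [P(Y=1) − p₀] / P(Y=1).
PAF = (0.38854 − 0.20472) / 0.38854 ≈ 0.4731

PAF ≈ 0.473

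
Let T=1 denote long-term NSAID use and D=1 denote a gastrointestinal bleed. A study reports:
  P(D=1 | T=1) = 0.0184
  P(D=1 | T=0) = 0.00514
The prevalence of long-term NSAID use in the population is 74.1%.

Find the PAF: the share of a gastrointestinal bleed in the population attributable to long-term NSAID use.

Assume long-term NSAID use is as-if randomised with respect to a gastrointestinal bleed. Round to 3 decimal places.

Let p₁ = 0.0184, p₀ = 0.00514.
Overall risk P(Y=1) = π·p₁ + (1−π)·p₀ = 0.741×0.0184 + 0.259×0.00514 = 0.014966.
Under exogeneity, PAF = [P(Y=1) − p₀] / P(Y=1).
PAF = (0.014966 − 0.00514) / 0.014966 ≈ 0.6565

PAF ≈ 0.657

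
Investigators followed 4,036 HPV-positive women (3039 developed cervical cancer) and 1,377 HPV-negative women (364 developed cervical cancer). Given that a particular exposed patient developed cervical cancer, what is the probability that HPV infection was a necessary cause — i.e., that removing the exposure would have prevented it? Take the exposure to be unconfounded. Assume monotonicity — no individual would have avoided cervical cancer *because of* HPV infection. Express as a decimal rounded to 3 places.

PN ≈ 0.649

p₁ = P(outcome | exposed) = 3039/4036 = 0.75297
p₀ = P(outcome | unexposed) = 364/1377 = 0.26434
Under exogeneity and monotonicity, PN = (p₁ − p₀) / p₁.
PN = (0.75297 − 0.26434) / 0.75297 = 0.48863 / 0.75297 ≈ 0.6489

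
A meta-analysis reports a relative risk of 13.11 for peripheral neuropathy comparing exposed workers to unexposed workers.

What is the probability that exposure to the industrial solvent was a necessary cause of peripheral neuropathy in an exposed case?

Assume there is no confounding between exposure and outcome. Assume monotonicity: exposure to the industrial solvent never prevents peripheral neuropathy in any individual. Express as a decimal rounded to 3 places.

Under exogeneity and monotonicity, PN = (RR − 1) / RR = 1 − 1/RR.
PN = (13.11 − 1) / 13.11 = 12.11 / 13.11 ≈ 0.9237

PN ≈ 0.924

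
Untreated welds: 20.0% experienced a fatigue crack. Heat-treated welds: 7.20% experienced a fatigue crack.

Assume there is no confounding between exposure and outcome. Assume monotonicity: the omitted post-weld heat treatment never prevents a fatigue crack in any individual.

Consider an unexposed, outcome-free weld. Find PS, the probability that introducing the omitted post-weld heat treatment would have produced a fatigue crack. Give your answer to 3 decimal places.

p₁ = 0.2, p₀ = 0.072.
Under exogeneity and monotonicity, PS = (p₁ − p₀) / (1 − p₀).
PS = (0.2 − 0.072) / (1 − 0.072) = 0.128 / 0.928 ≈ 0.1379

PS ≈ 0.138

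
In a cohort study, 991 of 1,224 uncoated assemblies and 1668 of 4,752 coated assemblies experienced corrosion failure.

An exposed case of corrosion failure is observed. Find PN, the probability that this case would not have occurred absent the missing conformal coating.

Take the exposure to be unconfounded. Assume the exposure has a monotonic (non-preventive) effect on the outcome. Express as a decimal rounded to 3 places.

PN ≈ 0.566

p₁ = P(outcome | exposed) = 991/1224 = 0.80964
p₀ = P(outcome | unexposed) = 1668/4752 = 0.35101
Under exogeneity and monotonicity, PN = (p₁ − p₀) / p₁.
PN = (0.80964 − 0.35101) / 0.80964 = 0.45863 / 0.80964 ≈ 0.5665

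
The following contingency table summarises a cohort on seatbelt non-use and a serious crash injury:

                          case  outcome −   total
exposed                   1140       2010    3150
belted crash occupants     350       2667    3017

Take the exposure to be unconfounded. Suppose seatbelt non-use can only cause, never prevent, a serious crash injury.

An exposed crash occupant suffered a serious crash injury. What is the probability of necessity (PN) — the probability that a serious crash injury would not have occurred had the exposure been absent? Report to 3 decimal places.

PN ≈ 0.679

p₁ = P(outcome | exposed) = 1140/3150 = 0.3619
p₀ = P(outcome | unexposed) = 350/3017 = 0.11601
Under exogeneity and monotonicity, PN = (p₁ − p₀) / p₁.
PN = (0.3619 − 0.11601) / 0.3619 = 0.2459 / 0.3619 ≈ 0.6794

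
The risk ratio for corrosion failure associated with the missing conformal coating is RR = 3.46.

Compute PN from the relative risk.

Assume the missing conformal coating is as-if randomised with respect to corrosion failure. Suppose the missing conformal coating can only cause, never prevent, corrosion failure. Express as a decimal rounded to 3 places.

Under exogeneity and monotonicity, PN = (RR − 1) / RR = 1 − 1/RR.
PN = (3.46 − 1) / 3.46 = 2.46 / 3.46 ≈ 0.7110

PN ≈ 0.711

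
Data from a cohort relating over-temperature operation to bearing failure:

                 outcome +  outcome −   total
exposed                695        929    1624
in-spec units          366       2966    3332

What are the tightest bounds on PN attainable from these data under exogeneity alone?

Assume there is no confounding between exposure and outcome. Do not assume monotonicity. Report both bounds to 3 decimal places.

p₁ = P(outcome | exposed) = 695/1624 = 0.42796
p₀ = P(outcome | unexposed) = 366/3332 = 0.10984
Under exogeneity alone the bounds on PN are max{0,(p₁−p₀)/p₁} ≤ PN ≤ min{1,(1−p₀)/p₁}.
  lower = (p₁ − p₀)/p₁ = 0.31811 / 0.42796 ≈ 0.7433
  upper = min{1, (1 − p₀)/p₁} = 0.89016 / 0.42796 ≈ 2.0800 → capped at 1

0.743 ≤ PN ≤ 1.000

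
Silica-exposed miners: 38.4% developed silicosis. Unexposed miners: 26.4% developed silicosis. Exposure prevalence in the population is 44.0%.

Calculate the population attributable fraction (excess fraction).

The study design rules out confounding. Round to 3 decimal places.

PAF ≈ 0.167

p₁ = 0.384, p₀ = 0.264.
Overall risk P(Y=1) = π·p₁ + (1−π)·p₀ = 0.44×0.384 + 0.56×0.264 = 0.3168.
Under exogeneity, PAF = [P(Y=1) − p₀] / P(Y=1).
PAF = (0.3168 − 0.264) / 0.3168 ≈ 0.1667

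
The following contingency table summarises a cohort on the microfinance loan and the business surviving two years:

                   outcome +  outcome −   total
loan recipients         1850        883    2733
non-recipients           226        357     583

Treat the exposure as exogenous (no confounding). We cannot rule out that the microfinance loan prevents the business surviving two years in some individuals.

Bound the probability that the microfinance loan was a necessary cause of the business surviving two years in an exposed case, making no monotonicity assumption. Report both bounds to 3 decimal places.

0.427 ≤ PN ≤ 0.905

p₁ = P(outcome | exposed) = 1850/2733 = 0.67691
p₀ = P(outcome | unexposed) = 226/583 = 0.38765
Under exogeneity alone the bounds on PN are max{0,(p₁−p₀)/p₁} ≤ PN ≤ min{1,(1−p₀)/p₁}.
  lower = (p₁ − p₀)/p₁ = 0.28926 / 0.67691 ≈ 0.4273
  upper = min{1, (1 − p₀)/p₁} = 0.61235 / 0.67691 ≈ 0.9046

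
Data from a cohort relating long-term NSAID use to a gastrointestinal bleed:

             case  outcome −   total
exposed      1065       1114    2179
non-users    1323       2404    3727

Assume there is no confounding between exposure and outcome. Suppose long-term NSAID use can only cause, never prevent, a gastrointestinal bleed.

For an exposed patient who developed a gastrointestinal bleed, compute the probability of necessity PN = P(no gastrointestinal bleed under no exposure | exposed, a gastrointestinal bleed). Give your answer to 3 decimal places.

PN ≈ 0.274

p₁ = P(outcome | exposed) = 1065/2179 = 0.48876
p₀ = P(outcome | unexposed) = 1323/3727 = 0.35498
Under exogeneity and monotonicity, PN = (p₁ − p₀)/p₁.
PN = (0.48876 − 0.35498) / 0.48876 ≈ 0.2737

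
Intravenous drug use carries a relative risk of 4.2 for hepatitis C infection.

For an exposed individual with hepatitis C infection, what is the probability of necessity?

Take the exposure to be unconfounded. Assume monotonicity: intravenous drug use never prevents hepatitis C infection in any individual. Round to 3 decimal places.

PN ≈ 0.762

Under exogeneity and monotonicity, PN = (RR − 1) / RR = 1 − 1/RR.
PN = (4.2 − 1) / 4.2 = 3.2 / 4.2 ≈ 0.7619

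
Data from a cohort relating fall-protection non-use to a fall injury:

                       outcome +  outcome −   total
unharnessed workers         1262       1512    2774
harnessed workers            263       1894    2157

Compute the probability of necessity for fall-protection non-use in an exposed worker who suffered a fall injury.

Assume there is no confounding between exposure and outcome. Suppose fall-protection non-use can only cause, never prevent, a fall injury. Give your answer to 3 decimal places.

PN ≈ 0.732

p₁ = P(outcome | exposed) = 1262/2774 = 0.45494
p₀ = P(outcome | unexposed) = 263/2157 = 0.12193
Under exogeneity and monotonicity, PN = (p₁ − p₀)/p₁.
PN = (0.45494 − 0.12193) / 0.45494 ≈ 0.7320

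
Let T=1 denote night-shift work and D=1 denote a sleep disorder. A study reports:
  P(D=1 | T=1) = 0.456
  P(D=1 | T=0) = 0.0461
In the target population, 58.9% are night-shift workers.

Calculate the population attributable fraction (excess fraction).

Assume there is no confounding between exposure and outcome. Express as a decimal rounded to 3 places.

PAF ≈ 0.840

Let p₁ = 0.456, p₀ = 0.0461.
Overall risk P(Y=1) = π·p₁ + (1−π)·p₀ = 0.589×0.456 + 0.411×0.0461 = 0.28753.
Under exogeneity, PAF = [P(Y=1) − p₀] / P(Y=1).
PAF = (0.28753 − 0.0461) / 0.28753 ≈ 0.8397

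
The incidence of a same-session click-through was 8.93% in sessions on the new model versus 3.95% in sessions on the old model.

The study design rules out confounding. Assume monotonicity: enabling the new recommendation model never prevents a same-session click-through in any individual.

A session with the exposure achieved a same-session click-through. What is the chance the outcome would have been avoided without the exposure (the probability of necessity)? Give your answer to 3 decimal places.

p₁ = 0.0893, p₀ = 0.0395.
Under exogeneity and monotonicity, PN = (p₁ − p₀) / p₁.
PN = (0.0893 − 0.0395) / 0.0893 = 0.0498 / 0.0893 ≈ 0.5577

PN ≈ 0.558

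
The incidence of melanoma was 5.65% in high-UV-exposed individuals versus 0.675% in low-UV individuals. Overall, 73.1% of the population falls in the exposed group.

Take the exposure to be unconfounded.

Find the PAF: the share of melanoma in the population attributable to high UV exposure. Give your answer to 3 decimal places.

PAF ≈ 0.843

p₁ = 0.0565, p₀ = 0.00675.
Overall risk P(Y=1) = π·p₁ + (1−π)·p₀ = 0.731×0.0565 + 0.269×0.00675 = 0.043117.
Under exogeneity, PAF = [P(Y=1) − p₀] / P(Y=1).
PAF = (0.043117 − 0.00675) / 0.043117 ≈ 0.8435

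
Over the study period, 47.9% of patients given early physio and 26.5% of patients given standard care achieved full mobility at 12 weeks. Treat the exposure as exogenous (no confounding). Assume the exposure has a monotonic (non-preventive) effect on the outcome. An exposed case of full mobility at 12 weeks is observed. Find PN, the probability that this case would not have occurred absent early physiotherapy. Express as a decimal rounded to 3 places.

p₁ = 0.479, p₀ = 0.265.
Under exogeneity and monotonicity, PN = (p₁ − p₀) / p₁.
PN = (0.479 − 0.265) / 0.479 = 0.214 / 0.479 ≈ 0.4468

PN ≈ 0.447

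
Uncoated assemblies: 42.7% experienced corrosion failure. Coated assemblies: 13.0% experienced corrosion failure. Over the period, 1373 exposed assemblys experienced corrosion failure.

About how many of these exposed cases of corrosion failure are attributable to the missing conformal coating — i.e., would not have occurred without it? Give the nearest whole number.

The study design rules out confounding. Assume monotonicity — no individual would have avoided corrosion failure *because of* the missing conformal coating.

p₁ = 0.427, p₀ = 0.13.
PN = (p₁ − p₀)/p₁ = (0.427 − 0.13) / 0.427 ≈ 0.69555.
Attributable cases ≈ PN × (exposed cases) = 0.69555 × 1373 ≈ 954.99.

about 955 cases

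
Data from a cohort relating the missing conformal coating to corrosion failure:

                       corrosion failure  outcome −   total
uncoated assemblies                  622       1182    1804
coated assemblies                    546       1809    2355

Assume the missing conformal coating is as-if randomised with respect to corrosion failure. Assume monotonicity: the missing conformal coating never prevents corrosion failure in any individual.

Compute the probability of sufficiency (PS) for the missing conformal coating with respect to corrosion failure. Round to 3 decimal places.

p₁ = P(outcome | exposed) = 622/1804 = 0.34479
p₀ = P(outcome | unexposed) = 546/2355 = 0.23185
Under exogeneity and monotonicity, PS = (p₁ − p₀) / (1 − p₀).
PS = (0.34479 − 0.23185) / (1 − 0.23185) = 0.11294 / 0.76815 ≈ 0.1470

PS ≈ 0.147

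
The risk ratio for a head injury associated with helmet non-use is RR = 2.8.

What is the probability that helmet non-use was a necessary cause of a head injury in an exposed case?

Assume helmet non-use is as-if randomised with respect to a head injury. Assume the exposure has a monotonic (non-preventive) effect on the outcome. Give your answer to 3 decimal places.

Under exogeneity and monotonicity, PN = (RR − 1) / RR = 1 − 1/RR.
PN = (2.8 − 1) / 2.8 = 1.8 / 2.8 ≈ 0.6429

PN ≈ 0.643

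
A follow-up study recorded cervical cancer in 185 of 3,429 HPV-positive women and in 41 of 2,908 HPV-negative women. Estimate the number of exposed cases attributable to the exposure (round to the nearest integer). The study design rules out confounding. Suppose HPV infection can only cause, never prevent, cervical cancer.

p₁ = P(outcome | exposed) = 185/3429 = 0.053952
p₀ = P(outcome | unexposed) = 41/2908 = 0.014099
PN = (p₁ − p₀)/p₁ = (0.053952 − 0.014099) / 0.053952 ≈ 0.73867.
Attributable cases ≈ PN × (exposed cases) = 0.73867 × 185 ≈ 136.65.

about 137 cases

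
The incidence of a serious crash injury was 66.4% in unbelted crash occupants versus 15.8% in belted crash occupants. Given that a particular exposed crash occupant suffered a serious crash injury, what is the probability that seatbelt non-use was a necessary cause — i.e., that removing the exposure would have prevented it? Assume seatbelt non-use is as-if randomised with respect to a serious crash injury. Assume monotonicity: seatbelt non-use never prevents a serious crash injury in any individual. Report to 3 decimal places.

PN ≈ 0.762

p₁ = 0.664, p₀ = 0.158.
Under exogeneity and monotonicity, PN = (p₁ − p₀) / p₁.
PN = (0.664 − 0.158) / 0.664 = 0.506 / 0.664 ≈ 0.7620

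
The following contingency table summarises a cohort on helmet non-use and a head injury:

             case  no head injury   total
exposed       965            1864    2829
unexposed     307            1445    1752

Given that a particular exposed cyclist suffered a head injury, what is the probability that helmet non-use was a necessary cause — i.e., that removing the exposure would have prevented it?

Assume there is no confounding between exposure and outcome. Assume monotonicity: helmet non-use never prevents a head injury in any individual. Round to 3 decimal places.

PN ≈ 0.486

p₁ = P(outcome | exposed) = 965/2829 = 0.34111
p₀ = P(outcome | unexposed) = 307/1752 = 0.17523
Under exogeneity and monotonicity, PN = (p₁ − p₀) / p₁.
PN = (0.34111 − 0.17523) / 0.34111 = 0.16588 / 0.34111 ≈ 0.4863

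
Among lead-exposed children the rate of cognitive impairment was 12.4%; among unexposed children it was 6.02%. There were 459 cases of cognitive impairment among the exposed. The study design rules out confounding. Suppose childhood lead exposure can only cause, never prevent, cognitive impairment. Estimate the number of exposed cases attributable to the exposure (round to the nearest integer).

p₁ = 0.124, p₀ = 0.0602.
PN = (p₁ − p₀)/p₁ = (0.124 − 0.0602) / 0.124 ≈ 0.51452.
Attributable cases ≈ PN × (exposed cases) = 0.51452 × 459 ≈ 236.16.

about 236 cases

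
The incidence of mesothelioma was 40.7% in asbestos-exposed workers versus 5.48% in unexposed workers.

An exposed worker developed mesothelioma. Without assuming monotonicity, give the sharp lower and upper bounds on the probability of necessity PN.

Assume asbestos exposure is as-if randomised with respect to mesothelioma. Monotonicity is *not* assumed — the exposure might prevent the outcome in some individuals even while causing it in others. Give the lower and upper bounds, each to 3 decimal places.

0.865 ≤ PN ≤ 1.000

p₁ = 0.407, p₀ = 0.0548.
Under exogeneity alone the bounds on PN are max{0,(p₁−p₀)/p₁} ≤ PN ≤ min{1,(1−p₀)/p₁}.
  lower = (p₁ − p₀)/p₁ = 0.3522 / 0.407 ≈ 0.8654
  upper = min{1, (1 − p₀)/p₁} = 0.9452 / 0.407 ≈ 2.3224 → capped at 1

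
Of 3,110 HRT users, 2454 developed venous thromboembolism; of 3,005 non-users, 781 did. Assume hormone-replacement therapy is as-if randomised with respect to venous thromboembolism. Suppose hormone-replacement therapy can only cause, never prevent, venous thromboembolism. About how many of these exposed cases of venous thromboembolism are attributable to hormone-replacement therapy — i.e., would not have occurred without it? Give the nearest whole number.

about 1646 cases

p₁ = P(outcome | exposed) = 2454/3110 = 0.78907
p₀ = P(outcome | unexposed) = 781/3005 = 0.2599
PN = (p₁ − p₀)/p₁ = (0.78907 − 0.2599) / 0.78907 ≈ 0.67062.
Attributable cases ≈ PN × (exposed cases) = 0.67062 × 2454 ≈ 1645.71.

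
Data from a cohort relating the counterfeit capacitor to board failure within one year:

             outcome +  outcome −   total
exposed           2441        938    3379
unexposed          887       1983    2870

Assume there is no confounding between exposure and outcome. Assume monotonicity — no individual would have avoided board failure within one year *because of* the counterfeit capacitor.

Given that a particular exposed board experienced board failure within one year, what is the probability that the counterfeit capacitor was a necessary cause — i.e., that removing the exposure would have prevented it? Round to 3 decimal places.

p₁ = P(outcome | exposed) = 2441/3379 = 0.7224
p₀ = P(outcome | unexposed) = 887/2870 = 0.30906
Under exogeneity and monotonicity, PN = (p₁ − p₀) / p₁.
PN = (0.7224 − 0.30906) / 0.7224 = 0.41334 / 0.7224 ≈ 0.5722

PN ≈ 0.572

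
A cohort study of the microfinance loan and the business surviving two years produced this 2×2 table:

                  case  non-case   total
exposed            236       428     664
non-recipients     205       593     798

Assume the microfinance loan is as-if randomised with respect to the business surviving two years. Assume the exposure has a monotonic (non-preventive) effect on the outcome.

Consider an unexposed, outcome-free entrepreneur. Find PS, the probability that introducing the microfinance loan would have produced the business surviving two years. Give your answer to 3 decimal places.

PS ≈ 0.133

p₁ = P(outcome | exposed) = 236/664 = 0.35542
p₀ = P(outcome | unexposed) = 205/798 = 0.25689
Under exogeneity and monotonicity, PS = (p₁ − p₀) / (1 − p₀).
PS = (0.35542 − 0.25689) / (1 − 0.25689) = 0.098529 / 0.74311 ≈ 0.1326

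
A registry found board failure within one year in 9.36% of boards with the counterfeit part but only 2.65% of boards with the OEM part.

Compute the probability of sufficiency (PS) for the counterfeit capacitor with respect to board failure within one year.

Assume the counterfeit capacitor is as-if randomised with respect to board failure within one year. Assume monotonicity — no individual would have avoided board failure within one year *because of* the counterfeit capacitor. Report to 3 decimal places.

p₁ = 0.0936, p₀ = 0.0265.
Under exogeneity and monotonicity, PS = (p₁ − p₀) / (1 − p₀).
PS = (0.0936 − 0.0265) / (1 − 0.0265) = 0.0671 / 0.9735 ≈ 0.0689

PS ≈ 0.069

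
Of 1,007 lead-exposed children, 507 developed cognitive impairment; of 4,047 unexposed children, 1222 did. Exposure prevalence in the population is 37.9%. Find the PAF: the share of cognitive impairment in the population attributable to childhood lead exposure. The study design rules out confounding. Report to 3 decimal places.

PAF ≈ 0.202

p₁ = P(outcome | exposed) = 507/1007 = 0.50348
p₀ = P(outcome | unexposed) = 1222/4047 = 0.30195
Overall risk P(Y=1) = π·p₁ + (1−π)·p₀ = 0.379×0.50348 + 0.621×0.30195 = 0.37833.
Under exogeneity, PAF = [P(Y=1) − p₀] / P(Y=1).
PAF = (0.37833 − 0.30195) / 0.37833 ≈ 0.2019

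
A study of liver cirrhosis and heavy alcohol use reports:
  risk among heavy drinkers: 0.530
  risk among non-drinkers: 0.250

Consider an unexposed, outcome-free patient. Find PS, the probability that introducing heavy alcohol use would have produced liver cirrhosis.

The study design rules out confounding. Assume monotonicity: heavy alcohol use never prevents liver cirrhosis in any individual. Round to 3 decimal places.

Let p₁ = 0.53, p₀ = 0.25.
Under exogeneity and monotonicity, PS = (p₁ − p₀) / (1 − p₀).
PS = (0.53 − 0.25) / (1 − 0.25) = 0.28 / 0.75 ≈ 0.3733

PS ≈ 0.373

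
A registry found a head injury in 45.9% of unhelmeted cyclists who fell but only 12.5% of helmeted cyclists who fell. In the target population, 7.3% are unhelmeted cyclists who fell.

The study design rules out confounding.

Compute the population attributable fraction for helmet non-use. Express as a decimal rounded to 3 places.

PAF ≈ 0.163

p₁ = 0.459, p₀ = 0.125.
Overall risk P(Y=1) = π·p₁ + (1−π)·p₀ = 0.073×0.459 + 0.927×0.125 = 0.14938.
Under exogeneity, PAF = [P(Y=1) − p₀] / P(Y=1).
PAF = (0.14938 − 0.125) / 0.14938 ≈ 0.1632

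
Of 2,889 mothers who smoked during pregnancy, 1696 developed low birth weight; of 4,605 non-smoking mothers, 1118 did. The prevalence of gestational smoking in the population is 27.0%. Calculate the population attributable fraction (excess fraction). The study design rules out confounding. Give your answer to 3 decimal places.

p₁ = P(outcome | exposed) = 1696/2889 = 0.58705
p₀ = P(outcome | unexposed) = 1118/4605 = 0.24278
Overall risk P(Y=1) = π·p₁ + (1−π)·p₀ = 0.27×0.58705 + 0.73×0.24278 = 0.33573.
Under exogeneity, PAF = [P(Y=1) − p₀] / P(Y=1).
PAF = (0.33573 − 0.24278) / 0.33573 ≈ 0.2769

PAF ≈ 0.277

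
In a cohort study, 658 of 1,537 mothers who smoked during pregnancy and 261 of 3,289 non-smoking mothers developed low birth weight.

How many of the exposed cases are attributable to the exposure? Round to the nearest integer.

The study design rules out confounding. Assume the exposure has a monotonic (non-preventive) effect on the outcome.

p₁ = P(outcome | exposed) = 658/1537 = 0.42811
p₀ = P(outcome | unexposed) = 261/3289 = 0.079355
PN = (p₁ − p₀)/p₁ = (0.42811 − 0.079355) / 0.42811 ≈ 0.81464.
Attributable cases ≈ PN × (exposed cases) = 0.81464 × 658 ≈ 536.03.

about 536 cases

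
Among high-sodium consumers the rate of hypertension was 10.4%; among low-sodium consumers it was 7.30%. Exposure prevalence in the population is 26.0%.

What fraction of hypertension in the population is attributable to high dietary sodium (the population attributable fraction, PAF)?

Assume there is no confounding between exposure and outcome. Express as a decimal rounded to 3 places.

p₁ = 0.104, p₀ = 0.073.
Overall risk P(Y=1) = π·p₁ + (1−π)·p₀ = 0.26×0.104 + 0.74×0.073 = 0.08106.
Under exogeneity, PAF = [P(Y=1) − p₀] / P(Y=1).
PAF = (0.08106 − 0.073) / 0.08106 ≈ 0.0994

PAF ≈ 0.099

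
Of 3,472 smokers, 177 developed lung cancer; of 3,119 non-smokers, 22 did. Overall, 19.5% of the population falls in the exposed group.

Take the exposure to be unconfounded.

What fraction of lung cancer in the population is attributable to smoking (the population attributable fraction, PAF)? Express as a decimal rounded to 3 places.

p₁ = P(outcome | exposed) = 177/3472 = 0.050979
p₀ = P(outcome | unexposed) = 22/3119 = 0.0070535
Overall risk P(Y=1) = π·p₁ + (1−π)·p₀ = 0.195×0.050979 + 0.805×0.0070535 = 0.015619.
Under exogeneity, PAF = [P(Y=1) − p₀] / P(Y=1).
PAF = (0.015619 − 0.0070535) / 0.015619 ≈ 0.5484

PAF ≈ 0.548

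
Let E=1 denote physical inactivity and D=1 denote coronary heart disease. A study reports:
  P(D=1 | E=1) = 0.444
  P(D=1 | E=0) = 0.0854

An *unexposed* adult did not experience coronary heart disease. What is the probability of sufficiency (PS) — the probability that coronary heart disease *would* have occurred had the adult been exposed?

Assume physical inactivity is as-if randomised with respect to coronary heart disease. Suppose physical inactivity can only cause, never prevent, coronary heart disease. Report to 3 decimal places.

PS ≈ 0.392

Let p₁ = 0.444, p₀ = 0.0854.
Under exogeneity and monotonicity, PS = (p₁ − p₀) / (1 − p₀).
PS = (0.444 − 0.0854) / (1 − 0.0854) = 0.3586 / 0.9146 ≈ 0.3921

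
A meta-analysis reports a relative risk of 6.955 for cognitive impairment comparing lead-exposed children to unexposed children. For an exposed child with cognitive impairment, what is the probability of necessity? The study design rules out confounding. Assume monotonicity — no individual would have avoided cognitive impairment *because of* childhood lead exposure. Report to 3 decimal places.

Under exogeneity and monotonicity, PN = (RR − 1) / RR = 1 − 1/RR.
PN = (6.955 − 1) / 6.955 = 5.955 / 6.955 ≈ 0.8562

PN ≈ 0.856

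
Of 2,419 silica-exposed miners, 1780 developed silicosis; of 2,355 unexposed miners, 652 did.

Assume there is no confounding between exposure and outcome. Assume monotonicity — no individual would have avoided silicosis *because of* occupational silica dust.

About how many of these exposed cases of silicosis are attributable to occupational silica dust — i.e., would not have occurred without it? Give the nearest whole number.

p₁ = P(outcome | exposed) = 1780/2419 = 0.73584
p₀ = P(outcome | unexposed) = 652/2355 = 0.27686
PN = (p₁ − p₀)/p₁ = (0.73584 − 0.27686) / 0.73584 ≈ 0.62375.
Attributable cases ≈ PN × (exposed cases) = 0.62375 × 1780 ≈ 1110.28.

about 1110 cases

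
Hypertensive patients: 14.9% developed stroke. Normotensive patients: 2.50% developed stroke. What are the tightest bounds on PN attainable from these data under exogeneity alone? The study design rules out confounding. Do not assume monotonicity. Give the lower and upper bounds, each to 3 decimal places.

0.832 ≤ PN ≤ 1.000

p₁ = 0.149, p₀ = 0.025.
Under exogeneity alone the bounds on PN are max{0,(p₁−p₀)/p₁} ≤ PN ≤ min{1,(1−p₀)/p₁}.
  lower = (p₁ − p₀)/p₁ = 0.124 / 0.149 ≈ 0.8322
  upper = min{1, (1 − p₀)/p₁} = 0.975 / 0.149 ≈ 6.5436 → capped at 1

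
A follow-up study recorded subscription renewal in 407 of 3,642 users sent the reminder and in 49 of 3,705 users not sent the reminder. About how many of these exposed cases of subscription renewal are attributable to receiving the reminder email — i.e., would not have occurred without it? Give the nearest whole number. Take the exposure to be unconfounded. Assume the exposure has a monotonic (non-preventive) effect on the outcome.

p₁ = P(outcome | exposed) = 407/3642 = 0.11175
p₀ = P(outcome | unexposed) = 49/3705 = 0.013225
PN = (p₁ − p₀)/p₁ = (0.11175 − 0.013225) / 0.11175 ≈ 0.88165.
Attributable cases ≈ PN × (exposed cases) = 0.88165 × 407 ≈ 358.83.

about 359 cases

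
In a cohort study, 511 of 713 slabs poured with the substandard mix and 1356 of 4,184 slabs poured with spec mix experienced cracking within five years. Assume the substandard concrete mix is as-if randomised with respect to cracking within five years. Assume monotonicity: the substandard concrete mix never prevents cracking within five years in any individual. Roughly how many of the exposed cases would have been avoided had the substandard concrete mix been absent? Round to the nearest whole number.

p₁ = P(outcome | exposed) = 511/713 = 0.71669
p₀ = P(outcome | unexposed) = 1356/4184 = 0.32409
PN = (p₁ − p₀)/p₁ = (0.71669 − 0.32409) / 0.71669 ≈ 0.54779.
Attributable cases ≈ PN × (exposed cases) = 0.54779 × 511 ≈ 279.92.

about 280 cases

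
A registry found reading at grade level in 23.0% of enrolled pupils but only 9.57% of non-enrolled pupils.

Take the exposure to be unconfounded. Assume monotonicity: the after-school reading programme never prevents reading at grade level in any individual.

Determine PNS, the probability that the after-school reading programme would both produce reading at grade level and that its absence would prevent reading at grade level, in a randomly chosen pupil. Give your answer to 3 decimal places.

p₁ = 0.23, p₀ = 0.0957.
Under exogeneity and monotonicity, PNS = p₁ − p₀.
PNS = 0.23 − 0.0957 = 0.1343

PNS ≈ 0.134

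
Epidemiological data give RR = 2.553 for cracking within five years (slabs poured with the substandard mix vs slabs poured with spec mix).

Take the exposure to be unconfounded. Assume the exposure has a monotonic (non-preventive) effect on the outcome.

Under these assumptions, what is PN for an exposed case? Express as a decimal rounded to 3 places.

Under exogeneity and monotonicity, PN = (RR − 1) / RR = 1 − 1/RR.
PN = (2.553 − 1) / 2.553 = 1.553 / 2.553 ≈ 0.6083

PN ≈ 0.608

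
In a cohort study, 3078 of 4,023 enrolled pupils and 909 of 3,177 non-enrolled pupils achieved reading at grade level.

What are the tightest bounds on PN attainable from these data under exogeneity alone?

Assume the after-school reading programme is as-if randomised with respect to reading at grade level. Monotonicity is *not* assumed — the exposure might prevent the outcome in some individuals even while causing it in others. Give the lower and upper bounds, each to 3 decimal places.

0.626 ≤ PN ≤ 0.933

p₁ = P(outcome | exposed) = 3078/4023 = 0.7651
p₀ = P(outcome | unexposed) = 909/3177 = 0.28612
Under exogeneity alone the bounds on PN are max{0,(p₁−p₀)/p₁} ≤ PN ≤ min{1,(1−p₀)/p₁}.
  lower = (p₁ − p₀)/p₁ = 0.47898 / 0.7651 ≈ 0.6260
  upper = min{1, (1 − p₀)/p₁} = 0.71388 / 0.7651 ≈ 0.9331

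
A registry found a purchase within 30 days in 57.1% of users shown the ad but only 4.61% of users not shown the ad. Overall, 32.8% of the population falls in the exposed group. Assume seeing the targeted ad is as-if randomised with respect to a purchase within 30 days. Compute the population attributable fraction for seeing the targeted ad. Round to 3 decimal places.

p₁ = 0.571, p₀ = 0.0461.
Overall risk P(Y=1) = π·p₁ + (1−π)·p₀ = 0.328×0.571 + 0.672×0.0461 = 0.21827.
Under exogeneity, PAF = [P(Y=1) − p₀] / P(Y=1).
PAF = (0.21827 − 0.0461) / 0.21827 ≈ 0.7888

PAF ≈ 0.789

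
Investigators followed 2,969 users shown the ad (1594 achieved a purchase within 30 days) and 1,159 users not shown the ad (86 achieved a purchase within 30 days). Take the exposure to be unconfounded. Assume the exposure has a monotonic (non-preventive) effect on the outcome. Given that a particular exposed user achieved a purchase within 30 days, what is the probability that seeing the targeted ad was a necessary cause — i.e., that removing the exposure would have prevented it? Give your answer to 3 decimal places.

p₁ = P(outcome | exposed) = 1594/2969 = 0.53688
p₀ = P(outcome | unexposed) = 86/1159 = 0.074202
Under exogeneity and monotonicity, PN = (p₁ − p₀) / p₁.
PN = (0.53688 − 0.074202) / 0.53688 = 0.46268 / 0.53688 ≈ 0.8618

PN ≈ 0.862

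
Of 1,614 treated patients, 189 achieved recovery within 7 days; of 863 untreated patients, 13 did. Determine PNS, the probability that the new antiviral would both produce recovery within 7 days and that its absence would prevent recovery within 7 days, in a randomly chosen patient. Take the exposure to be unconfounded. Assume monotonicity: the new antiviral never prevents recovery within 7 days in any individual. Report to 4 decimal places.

p₁ = P(outcome | exposed) = 189/1614 = 0.1171
p₀ = P(outcome | unexposed) = 13/863 = 0.015064
Under exogeneity and monotonicity, PNS = p₁ − p₀.
PNS = 0.1171 − 0.015064 = 0.10204

PNS ≈ 0.1020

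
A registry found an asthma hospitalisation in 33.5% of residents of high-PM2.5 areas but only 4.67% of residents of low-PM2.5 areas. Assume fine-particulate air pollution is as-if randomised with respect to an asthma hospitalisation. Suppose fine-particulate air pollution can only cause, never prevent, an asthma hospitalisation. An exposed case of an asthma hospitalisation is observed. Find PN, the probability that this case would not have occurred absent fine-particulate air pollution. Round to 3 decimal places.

p₁ = 0.335, p₀ = 0.0467.
Under exogeneity and monotonicity, PN = (p₁ − p₀) / p₁.
PN = (0.335 − 0.0467) / 0.335 = 0.2883 / 0.335 ≈ 0.8606

PN ≈ 0.861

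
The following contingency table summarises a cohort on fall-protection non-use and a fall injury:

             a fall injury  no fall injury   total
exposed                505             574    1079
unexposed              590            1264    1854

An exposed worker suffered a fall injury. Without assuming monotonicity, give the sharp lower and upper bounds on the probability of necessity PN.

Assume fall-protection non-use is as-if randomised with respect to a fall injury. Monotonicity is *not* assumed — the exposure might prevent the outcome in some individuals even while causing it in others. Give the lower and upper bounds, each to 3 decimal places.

p₁ = P(outcome | exposed) = 505/1079 = 0.46803
p₀ = P(outcome | unexposed) = 590/1854 = 0.31823
Under exogeneity alone the bounds on PN are max{0,(p₁−p₀)/p₁} ≤ PN ≤ min{1,(1−p₀)/p₁}.
  lower = (p₁ − p₀)/p₁ = 0.1498 / 0.46803 ≈ 0.3201
  upper = min{1, (1 − p₀)/p₁} = 0.68177 / 0.46803 ≈ 1.4567 → capped at 1

0.320 ≤ PN ≤ 1.000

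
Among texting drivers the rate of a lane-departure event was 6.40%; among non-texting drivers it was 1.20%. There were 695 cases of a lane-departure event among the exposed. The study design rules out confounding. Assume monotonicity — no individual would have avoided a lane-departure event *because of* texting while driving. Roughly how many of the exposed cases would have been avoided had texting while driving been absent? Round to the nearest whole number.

p₁ = 0.064, p₀ = 0.012.
PN = (p₁ − p₀)/p₁ = (0.064 − 0.012) / 0.064 ≈ 0.81250.
Attributable cases ≈ PN × (exposed cases) = 0.81250 × 695 ≈ 564.69.

about 565 cases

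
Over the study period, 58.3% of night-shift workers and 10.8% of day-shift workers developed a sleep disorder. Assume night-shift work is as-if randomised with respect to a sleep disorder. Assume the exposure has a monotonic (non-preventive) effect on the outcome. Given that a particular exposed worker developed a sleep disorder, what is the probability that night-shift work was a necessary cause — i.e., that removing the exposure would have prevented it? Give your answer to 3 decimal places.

p₁ = 0.583, p₀ = 0.108.
Under exogeneity and monotonicity, PN = (p₁ − p₀) / p₁.
PN = (0.583 − 0.108) / 0.583 = 0.475 / 0.583 ≈ 0.8148

PN ≈ 0.815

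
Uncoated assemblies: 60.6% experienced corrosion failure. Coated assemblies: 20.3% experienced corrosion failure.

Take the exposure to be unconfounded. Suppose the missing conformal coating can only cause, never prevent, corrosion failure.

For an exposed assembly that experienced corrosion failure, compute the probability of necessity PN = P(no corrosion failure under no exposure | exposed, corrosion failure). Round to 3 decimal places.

PN ≈ 0.665

p₁ = 0.606, p₀ = 0.203.
Under exogeneity and monotonicity, PN = (p₁ − p₀) / p₁.
PN = (0.606 − 0.203) / 0.606 = 0.403 / 0.606 ≈ 0.6650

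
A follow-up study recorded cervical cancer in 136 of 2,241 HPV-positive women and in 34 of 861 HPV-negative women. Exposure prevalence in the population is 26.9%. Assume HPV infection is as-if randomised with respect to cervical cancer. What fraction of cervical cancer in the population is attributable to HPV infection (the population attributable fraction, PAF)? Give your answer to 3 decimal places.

p₁ = P(outcome | exposed) = 136/2241 = 0.060687
p₀ = P(outcome | unexposed) = 34/861 = 0.039489
Overall risk P(Y=1) = π·p₁ + (1−π)·p₀ = 0.269×0.060687 + 0.731×0.039489 = 0.045191.
Under exogeneity, PAF = [P(Y=1) − p₀] / P(Y=1).
PAF = (0.045191 − 0.039489) / 0.045191 ≈ 0.1262

PAF ≈ 0.126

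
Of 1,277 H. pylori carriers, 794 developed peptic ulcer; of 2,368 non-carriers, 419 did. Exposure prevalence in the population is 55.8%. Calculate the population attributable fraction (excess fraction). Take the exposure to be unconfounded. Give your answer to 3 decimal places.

PAF ≈ 0.584

p₁ = P(outcome | exposed) = 794/1277 = 0.62177
p₀ = P(outcome | unexposed) = 419/2368 = 0.17694
Overall risk P(Y=1) = π·p₁ + (1−π)·p₀ = 0.558×0.62177 + 0.442×0.17694 = 0.42516.
Under exogeneity, PAF = [P(Y=1) − p₀] / P(Y=1).
PAF = (0.42516 − 0.17694) / 0.42516 ≈ 0.5838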